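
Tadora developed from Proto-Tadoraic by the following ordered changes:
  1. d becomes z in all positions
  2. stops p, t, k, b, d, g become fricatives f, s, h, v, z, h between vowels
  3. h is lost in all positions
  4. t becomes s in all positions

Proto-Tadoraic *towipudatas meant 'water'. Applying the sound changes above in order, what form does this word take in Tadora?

sowifuzasas

Tadora: start from *towipudatas.
  rule 1 (unconditioned shift): towipudatas → towipuzatas
  rule 2 (intervocalic lenition): towipuzatas → towifuzasas
  rule 3: no change — towifuzasas
  rule 4 (unconditioned shift): towifuzasas → sowifuzasas
  ⇒ Tadora sowifuzasas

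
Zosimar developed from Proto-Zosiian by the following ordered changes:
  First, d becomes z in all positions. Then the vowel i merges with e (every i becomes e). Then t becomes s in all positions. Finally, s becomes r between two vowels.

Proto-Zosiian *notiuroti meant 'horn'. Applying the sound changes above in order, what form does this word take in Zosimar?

Zosimar: *notiuroti > noteurote > noseurose > noreurore  (by vowel merger, unconditioned shift, rhotacism)

noreurore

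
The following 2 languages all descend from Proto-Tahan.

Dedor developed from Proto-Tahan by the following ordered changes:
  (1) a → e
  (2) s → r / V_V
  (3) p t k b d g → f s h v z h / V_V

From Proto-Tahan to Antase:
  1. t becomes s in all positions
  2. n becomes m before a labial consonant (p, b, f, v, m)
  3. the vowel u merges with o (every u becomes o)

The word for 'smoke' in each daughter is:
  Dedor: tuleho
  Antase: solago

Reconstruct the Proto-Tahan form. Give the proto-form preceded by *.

Position 1: Dedor has t, Antase has s. Dedor preserves t here (none of its changes turn any other segment into t), so the proto-segment is *t.
Position 5: Dedor has h, Antase has g. Antase preserves g here (none of its changes turn any other segment into g), so the proto-segment is *g.
Position 4: Dedor has e, Antase has a. Antase preserves a here (none of its changes turn any other segment into a), so the proto-segment is *a.
Continuing position by position gives *tulago; check it forward:
Dedor: start from *tulago.
  rule 1 (vowel merger): tulago → tulego
  rule 2: no change — tulego
  rule 3 (intervocalic lenition): tulego → tuleho
  ⇒ Dedor tuleho
Antase: *tulago
  tulago → sulago   [unconditioned shift]
  sulago (rule 2 does not apply)
  sulago → solago   [vowel merger]
  giving Antase solago.
Only *tulago yields all of Dedor tuleho, Antase solago.

*tulago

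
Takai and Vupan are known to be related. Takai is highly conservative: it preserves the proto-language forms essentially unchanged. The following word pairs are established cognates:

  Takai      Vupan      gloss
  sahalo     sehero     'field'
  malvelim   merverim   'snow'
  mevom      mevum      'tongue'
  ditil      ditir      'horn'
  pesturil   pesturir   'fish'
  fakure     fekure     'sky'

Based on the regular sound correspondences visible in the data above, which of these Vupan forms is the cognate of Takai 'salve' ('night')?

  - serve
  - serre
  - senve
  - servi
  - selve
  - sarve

sahalo ~ sehero, malvelim ~ merverim — Takai a corresponds to Vupan e after a consonant, before a consonant other than r, m, n, p, b, f, v.
malvelim ~ merverim — Takai l corresponds to Vupan r after a vowel, before a labial obstruent.
Applying these to Takai 'salve':
  salve → selve   (a→e after a consonant, before a consonant other than r, m, n, p, b, f, v)
  selve → serve   (l→r after a vowel, before a labial obstruent)
So the Vupan cognate is 'serve'.

serve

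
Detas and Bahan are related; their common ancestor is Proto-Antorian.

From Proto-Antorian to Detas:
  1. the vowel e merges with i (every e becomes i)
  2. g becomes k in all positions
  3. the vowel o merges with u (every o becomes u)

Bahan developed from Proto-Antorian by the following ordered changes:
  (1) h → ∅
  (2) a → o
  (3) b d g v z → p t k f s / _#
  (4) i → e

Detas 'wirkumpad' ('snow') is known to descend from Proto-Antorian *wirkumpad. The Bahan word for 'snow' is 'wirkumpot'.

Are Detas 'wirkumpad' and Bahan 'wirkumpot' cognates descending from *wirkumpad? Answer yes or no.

no

Derive the expected Bahan reflex of *wirkumpad:
Bahan: start from *wirkumpad.
  rule 1: no change — wirkumpad
  rule 2 (vowel merger): wirkumpad → wirkumpod
  rule 3 (final devoicing): wirkumpod → wirkumpot
  rule 4 (vowel merger): wirkumpot → werkumpot
  ⇒ Bahan werkumpot
The regular Bahan reflex would be 'werkumpot', but the attested form is 'wirkumpot'. The correspondence is irregular, so they are not cognates (the Bahan form has a different source).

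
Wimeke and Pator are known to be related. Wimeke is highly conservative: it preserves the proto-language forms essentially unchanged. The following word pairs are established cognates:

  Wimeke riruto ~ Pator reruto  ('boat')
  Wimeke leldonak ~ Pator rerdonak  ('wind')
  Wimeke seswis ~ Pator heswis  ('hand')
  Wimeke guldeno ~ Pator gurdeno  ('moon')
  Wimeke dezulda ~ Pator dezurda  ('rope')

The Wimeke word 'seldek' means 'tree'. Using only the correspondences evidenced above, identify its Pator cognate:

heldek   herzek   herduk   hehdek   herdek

herdek

seswis ~ heswis — Wimeke s corresponds to Pator h word-initially before a front vowel.
leldonak ~ rerdonak, guldeno ~ gurdeno — Wimeke l corresponds to Pator r after a vowel, before a consonant other than r, m, n, p, b, f, v.
Applying these to Wimeke 'seldek':
  seldek → heldek   (s→h word-initially before a front vowel)
  heldek → herdek   (l→r after a vowel, before a consonant other than r, m, n, p, b, f, v)
So the Pator cognate is 'herdek'.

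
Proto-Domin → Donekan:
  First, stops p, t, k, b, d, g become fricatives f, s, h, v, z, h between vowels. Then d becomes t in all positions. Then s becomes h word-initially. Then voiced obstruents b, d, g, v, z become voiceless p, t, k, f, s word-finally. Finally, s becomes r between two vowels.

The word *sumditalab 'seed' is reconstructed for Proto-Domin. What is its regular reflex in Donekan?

Donekan: start from *sumditalab.
  rule 1 (intervocalic lenition): sumditalab → sumdisalab
  rule 2 (unconditioned shift): sumdisalab → sumtisalab
  rule 3 (debuccalisation): sumtisalab → humtisalab
  rule 4 (final devoicing): humtisalab → humtisalap
  rule 5 (rhotacism): humtisalap → humtiralap
  ⇒ Donekan humtiralap

humtiralap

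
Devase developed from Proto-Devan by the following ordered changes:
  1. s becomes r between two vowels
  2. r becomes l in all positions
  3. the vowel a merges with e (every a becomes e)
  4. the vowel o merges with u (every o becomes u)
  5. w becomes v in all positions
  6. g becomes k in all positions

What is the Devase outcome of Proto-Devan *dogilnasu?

Devase: *dogilnasu
  dogilnasu → dogilnaru   [rhotacism]
  dogilnaru → dogilnalu   [unconditioned shift]
  dogilnalu → dogilnelu   [vowel merger]
  dogilnelu → dugilnelu   [vowel merger]
  dugilnelu (rule 5 does not apply)
  dugilnelu → dukilnelu   [unconditioned shift]
  giving Devase dukilnelu.

dukilnelu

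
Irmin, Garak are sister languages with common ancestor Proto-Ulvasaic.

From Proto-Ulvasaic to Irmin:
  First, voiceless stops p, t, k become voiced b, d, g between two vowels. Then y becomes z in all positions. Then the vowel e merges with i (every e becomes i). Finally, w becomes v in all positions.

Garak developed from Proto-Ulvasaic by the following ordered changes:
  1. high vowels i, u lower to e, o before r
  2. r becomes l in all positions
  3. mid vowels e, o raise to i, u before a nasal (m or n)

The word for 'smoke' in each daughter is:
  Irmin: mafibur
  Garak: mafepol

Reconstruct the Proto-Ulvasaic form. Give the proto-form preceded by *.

Position 6: Irmin has u, Garak has o. Irmin preserves u here (none of its changes turn any other segment into u), so the proto-segment is *u.
Position 5: Irmin has b, Garak has p. Garak preserves p here (none of its changes turn any other segment into p), so the proto-segment is *p.
This points to *mafepur. Verify forward in each daughter:
Irmin: start from *mafepur.
  rule 1 (intervocalic voicing): mafepur → mafebur
  rule 2: no change — mafebur
  rule 3 (vowel merger): mafebur → mafibur
  rule 4: no change — mafibur
  ⇒ Irmin mafibur
Garak: start from *mafepur.
  rule 1 (pre-rhotic lowering): mafepur → mafepor
  rule 2 (unconditioned shift): mafepor → mafepol
  rule 3: no change — mafepol
  ⇒ Garak mafepol
*mafepur is the unique common source.

*mafepur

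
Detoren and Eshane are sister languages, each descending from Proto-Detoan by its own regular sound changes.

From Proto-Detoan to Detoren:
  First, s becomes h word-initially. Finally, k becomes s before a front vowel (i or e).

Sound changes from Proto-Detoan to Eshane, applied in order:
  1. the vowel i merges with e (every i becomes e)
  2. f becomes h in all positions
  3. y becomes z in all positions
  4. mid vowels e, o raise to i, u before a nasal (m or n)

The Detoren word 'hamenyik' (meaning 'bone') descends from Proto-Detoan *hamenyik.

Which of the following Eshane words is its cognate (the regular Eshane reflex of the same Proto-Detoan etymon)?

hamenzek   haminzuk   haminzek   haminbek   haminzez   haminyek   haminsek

haminzek

Eshane: start from *hamenyik.
  rule 1 (vowel merger): hamenyik → hamenyek
  rule 2: no change — hamenyek
  rule 3 (unconditioned shift): hamenyek → hamenzek
  rule 4 (pre-nasal raising): hamenzek → haminzek
  ⇒ Eshane haminzek
Among the options, 'haminzek' alone shows every Eshane change applied in order.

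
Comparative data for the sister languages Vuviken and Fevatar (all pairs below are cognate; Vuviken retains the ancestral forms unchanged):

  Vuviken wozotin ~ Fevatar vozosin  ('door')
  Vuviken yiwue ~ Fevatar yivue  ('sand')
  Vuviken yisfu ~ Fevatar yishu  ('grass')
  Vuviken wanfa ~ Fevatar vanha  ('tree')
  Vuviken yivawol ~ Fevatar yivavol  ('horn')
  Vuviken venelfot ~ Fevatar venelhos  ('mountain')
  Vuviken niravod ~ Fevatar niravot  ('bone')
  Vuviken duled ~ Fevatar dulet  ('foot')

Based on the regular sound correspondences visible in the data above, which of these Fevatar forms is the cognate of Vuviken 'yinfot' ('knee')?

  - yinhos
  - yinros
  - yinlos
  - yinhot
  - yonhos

venelfot ~ venelhos — Vuviken f corresponds to Fevatar h after a consonant, before a back vowel.
venelfot ~ venelhos — Vuviken t corresponds to Fevatar s word-finally.
Applying these to Vuviken 'yinfot':
  yinfot → yinhot   (f→h after a consonant, before a back vowel)
  yinhot → yinhos   (t→s word-finally)
So the Fevatar cognate is 'yinhos'.

yinhos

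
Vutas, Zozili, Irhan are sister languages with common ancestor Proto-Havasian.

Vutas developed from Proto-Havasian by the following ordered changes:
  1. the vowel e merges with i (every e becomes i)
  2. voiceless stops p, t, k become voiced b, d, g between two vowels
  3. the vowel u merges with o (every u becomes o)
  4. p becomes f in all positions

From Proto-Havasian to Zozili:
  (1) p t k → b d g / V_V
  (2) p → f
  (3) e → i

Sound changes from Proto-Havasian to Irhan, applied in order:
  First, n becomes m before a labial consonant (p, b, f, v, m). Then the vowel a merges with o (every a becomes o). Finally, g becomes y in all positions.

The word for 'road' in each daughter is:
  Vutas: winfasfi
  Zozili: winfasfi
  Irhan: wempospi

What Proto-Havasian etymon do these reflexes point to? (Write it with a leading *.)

*wenpaspi

Position 3: Vutas has n, Zozili has n, Irhan has m. Vutas preserves n here (none of its changes turn any other segment into n), so the proto-segment is *n.
Position 7: Vutas has f, Zozili has f, Irhan has p. Irhan preserves p here (none of its changes turn any other segment into p), so the proto-segment is *p.
Continuing position by position gives *wenpaspi; check it forward:
Vutas: *wenpaspi > winpaspi > winfasfi  (by vowel merger, unconditioned shift)
Zozili: *wenpaspi > wenfasfi > winfasfi  (by unconditioned shift, vowel merger)
Irhan: *wenpaspi
  wenpaspi → wempaspi   [nasal place assimilation]
  wempaspi → wempospi   [vowel merger]
  wempospi (rule 3 does not apply)
  giving Irhan wempospi.
No other proto-form is consistent with every reflex, so the reconstruction is *wenpaspi.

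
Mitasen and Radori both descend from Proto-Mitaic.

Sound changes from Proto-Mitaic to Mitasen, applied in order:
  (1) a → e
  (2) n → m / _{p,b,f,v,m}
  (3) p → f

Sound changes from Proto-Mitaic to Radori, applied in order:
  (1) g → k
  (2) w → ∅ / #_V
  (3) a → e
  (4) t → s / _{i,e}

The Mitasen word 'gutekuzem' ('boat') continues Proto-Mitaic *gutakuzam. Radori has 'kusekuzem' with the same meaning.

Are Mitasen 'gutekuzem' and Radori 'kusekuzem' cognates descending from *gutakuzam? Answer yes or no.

Derive the expected Radori reflex of *gutakuzam:
Radori: start from *gutakuzam.
  rule 1 (unconditioned shift): gutakuzam → kutakuzam
  rule 2: no change — kutakuzam
  rule 3 (vowel merger): kutakuzam → kutekuzem
  rule 4 (palatalisation): kutekuzem → kusekuzem
  ⇒ Radori kusekuzem
Radori 'kusekuzem' matches the regular reflex exactly, so the pair is cognate.

yes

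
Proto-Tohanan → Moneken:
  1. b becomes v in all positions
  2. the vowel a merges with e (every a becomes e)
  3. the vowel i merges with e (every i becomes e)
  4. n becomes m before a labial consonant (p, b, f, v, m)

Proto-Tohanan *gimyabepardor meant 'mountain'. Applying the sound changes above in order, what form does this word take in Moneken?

gemyeveperdor

Moneken: *gimyabepardor > gimyavepardor > gimyeveperdor > gemyeveperdor  (by unconditioned shift, vowel merger, vowel merger)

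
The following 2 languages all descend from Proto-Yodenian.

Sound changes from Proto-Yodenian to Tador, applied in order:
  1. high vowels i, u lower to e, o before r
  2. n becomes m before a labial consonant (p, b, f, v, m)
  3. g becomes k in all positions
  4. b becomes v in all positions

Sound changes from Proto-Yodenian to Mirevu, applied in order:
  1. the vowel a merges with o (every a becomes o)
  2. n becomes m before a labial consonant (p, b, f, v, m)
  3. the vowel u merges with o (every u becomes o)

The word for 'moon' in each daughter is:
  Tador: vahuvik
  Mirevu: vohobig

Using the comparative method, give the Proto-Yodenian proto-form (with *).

*vahubig

Position 7: Tador has k, Mirevu has g. Mirevu preserves g here (none of its changes turn any other segment into g), so the proto-segment is *g.
Position 4: Tador has u, Mirevu has o. Tador preserves u here (none of its changes turn any other segment into u), so the proto-segment is *u.
Continuing position by position gives *vahubig; check it forward:
Tador: *vahubig
  vahubig (rule 1 does not apply)
  vahubig (rule 2 does not apply)
  vahubig → vahubik   [unconditioned shift]
  vahubik → vahuvik   [unconditioned shift]
  giving Tador vahuvik.
Mirevu: *vahubig > vohubig > vohobig  (by vowel merger, vowel merger)
Only *vahubig yields all of Tador vahuvik, Mirevu vohobig.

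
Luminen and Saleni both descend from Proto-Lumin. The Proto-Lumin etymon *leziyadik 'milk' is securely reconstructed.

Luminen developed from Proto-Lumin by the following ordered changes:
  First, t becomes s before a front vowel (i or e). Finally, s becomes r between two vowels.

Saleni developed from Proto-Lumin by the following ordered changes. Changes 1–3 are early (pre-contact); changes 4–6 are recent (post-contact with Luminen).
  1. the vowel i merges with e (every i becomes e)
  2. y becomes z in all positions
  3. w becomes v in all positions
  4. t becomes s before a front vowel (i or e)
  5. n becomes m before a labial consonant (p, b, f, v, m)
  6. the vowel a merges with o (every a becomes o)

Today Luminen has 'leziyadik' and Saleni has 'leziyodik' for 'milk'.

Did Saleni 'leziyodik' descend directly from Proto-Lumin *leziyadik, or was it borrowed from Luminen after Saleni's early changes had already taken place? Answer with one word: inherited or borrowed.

borrowed

If inherited, *leziyadik would pass through all of Saleni's changes:
Saleni: *leziyadik
  leziyadik → lezeyadek   [vowel merger]
  lezeyadek → lezezadek   [unconditioned shift]
  lezezadek (rule 3 does not apply)
  lezezadek (rule 4 does not apply)
  lezezadek (rule 5 does not apply)
  lezezadek → lezezodek   [vowel merger]
  giving Saleni lezezodek.
If borrowed from Luminen 'leziyadik' after the early changes, it would undergo only the recent ones:
  rule 4 (palatalisation): no change (leziyadik)
  rule 5 (nasal place assimilation): no change (leziyadik)
  rule 6 (vowel merger): leziyadik → leziyodik
  ⇒ as a loan: leziyodik
Saleni 'leziyodik' matches the loan outcome 'leziyodik', not the inherited 'lezezodek' — it skipped the early Saleni changes, so it was borrowed from Luminen.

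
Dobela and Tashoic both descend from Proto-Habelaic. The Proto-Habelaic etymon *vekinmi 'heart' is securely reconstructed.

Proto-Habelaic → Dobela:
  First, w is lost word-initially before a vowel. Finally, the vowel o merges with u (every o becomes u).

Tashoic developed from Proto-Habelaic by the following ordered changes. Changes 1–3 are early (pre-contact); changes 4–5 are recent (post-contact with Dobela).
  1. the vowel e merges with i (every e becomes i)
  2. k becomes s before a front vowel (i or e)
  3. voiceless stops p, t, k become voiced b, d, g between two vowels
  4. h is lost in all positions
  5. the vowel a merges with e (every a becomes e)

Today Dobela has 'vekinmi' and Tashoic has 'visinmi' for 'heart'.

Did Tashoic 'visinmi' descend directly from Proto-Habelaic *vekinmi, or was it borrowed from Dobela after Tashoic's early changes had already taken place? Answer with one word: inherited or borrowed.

inherited

If inherited, *vekinmi would pass through all of Tashoic's changes:
Tashoic: *vekinmi > vikinmi > visinmi  (by vowel merger, palatalisation)
If borrowed from Dobela 'vekinmi' after the early changes, it would undergo only the recent ones:
  rule 4 (h-loss): no change (vekinmi)
  rule 5 (vowel merger): no change (vekinmi)
  ⇒ as a loan: vekinmi
Tashoic 'visinmi' matches the inherited outcome exactly, so it is an inherited cognate, not a loan.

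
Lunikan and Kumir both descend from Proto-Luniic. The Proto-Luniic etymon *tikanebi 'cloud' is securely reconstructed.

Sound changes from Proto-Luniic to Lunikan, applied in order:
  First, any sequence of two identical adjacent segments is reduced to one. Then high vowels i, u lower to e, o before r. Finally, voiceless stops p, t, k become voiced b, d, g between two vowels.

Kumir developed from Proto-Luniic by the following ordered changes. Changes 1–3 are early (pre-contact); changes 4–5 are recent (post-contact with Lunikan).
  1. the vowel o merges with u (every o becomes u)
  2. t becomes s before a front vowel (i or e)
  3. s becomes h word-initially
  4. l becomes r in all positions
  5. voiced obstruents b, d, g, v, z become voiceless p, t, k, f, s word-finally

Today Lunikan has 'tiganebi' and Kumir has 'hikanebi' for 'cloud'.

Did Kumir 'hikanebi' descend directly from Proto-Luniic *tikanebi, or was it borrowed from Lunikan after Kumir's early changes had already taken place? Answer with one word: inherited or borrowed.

If inherited, *tikanebi would pass through all of Kumir's changes:
Kumir: start from *tikanebi.
  rule 1: no change — tikanebi
  rule 2 (palatalisation): tikanebi → sikanebi
  rule 3 (debuccalisation): sikanebi → hikanebi
  rule 4: no change — hikanebi
  rule 5: no change — hikanebi
  ⇒ Kumir hikanebi
If borrowed from Lunikan 'tiganebi' after the early changes, it would undergo only the recent ones:
  rule 4 (unconditioned shift): no change (tiganebi)
  rule 5 (final devoicing): no change (tiganebi)
  ⇒ as a loan: tiganebi
Kumir 'hikanebi' matches the inherited outcome exactly, so it is an inherited cognate, not a loan.

inherited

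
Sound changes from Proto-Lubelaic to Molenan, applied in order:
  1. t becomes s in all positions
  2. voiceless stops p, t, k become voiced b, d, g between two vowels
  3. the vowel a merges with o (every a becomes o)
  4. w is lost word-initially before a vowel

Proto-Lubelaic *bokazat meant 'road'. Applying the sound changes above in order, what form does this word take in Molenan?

bogozos

Molenan: *bokazat > bokazas > bogazas > bogozos  (by unconditioned shift, intervocalic voicing, vowel merger)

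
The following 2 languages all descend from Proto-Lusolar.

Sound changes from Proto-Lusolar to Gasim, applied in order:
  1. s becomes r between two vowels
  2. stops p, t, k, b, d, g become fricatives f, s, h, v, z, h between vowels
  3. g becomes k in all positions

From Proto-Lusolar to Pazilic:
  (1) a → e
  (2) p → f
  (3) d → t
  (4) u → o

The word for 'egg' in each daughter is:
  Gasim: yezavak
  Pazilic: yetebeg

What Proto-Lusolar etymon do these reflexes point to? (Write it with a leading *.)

*yedabag

Position 5: Gasim has v, Pazilic has b. Pazilic preserves b here (none of its changes turn any other segment into b), so the proto-segment is *b.
Position 3: Gasim has z, Pazilic has t. Taking the neighbouring segments as reconstructed: Gasim z could go back to *d or *z; Pazilic t could go back to *t or *d — the one source consistent with every daughter is *d.
This points to *yedabag. Verify forward in each daughter:
Gasim: *yedabag
  yedabag (rule 1 does not apply)
  yedabag → yezavag   [intervocalic lenition]
  yezavag → yezavak   [unconditioned shift]
  giving Gasim yezavak.
Pazilic: *yedabag > yedebeg > yetebeg  (by vowel merger, unconditioned shift)
Only *yedabag yields all of Gasim yezavak, Pazilic yetebeg.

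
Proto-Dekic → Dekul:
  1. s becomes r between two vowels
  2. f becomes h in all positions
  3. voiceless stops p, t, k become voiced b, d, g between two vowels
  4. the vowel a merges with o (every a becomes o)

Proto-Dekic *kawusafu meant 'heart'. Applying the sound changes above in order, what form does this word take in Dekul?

kowurohu

Dekul: *kawusafu
  kawusafu → kawurafu   [rhotacism]
  kawurafu → kawurahu   [unconditioned shift]
  kawurahu (rule 3 does not apply)
  kawurahu → kowurohu   [vowel merger]
  giving Dekul kowurohu.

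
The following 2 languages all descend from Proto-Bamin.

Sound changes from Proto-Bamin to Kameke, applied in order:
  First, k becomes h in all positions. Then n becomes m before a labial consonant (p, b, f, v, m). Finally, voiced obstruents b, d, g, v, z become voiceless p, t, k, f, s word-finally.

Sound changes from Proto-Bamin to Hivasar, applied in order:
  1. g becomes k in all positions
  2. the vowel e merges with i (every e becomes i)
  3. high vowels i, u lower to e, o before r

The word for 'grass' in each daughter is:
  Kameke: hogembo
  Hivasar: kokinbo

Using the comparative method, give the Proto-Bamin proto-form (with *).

*kogenbo

Position 4: Kameke has e, Hivasar has i. Kameke preserves e here (none of its changes turn any other segment into e), so the proto-segment is *e.
Position 1: Kameke has h, Hivasar has k. Taking the neighbouring segments as reconstructed: Kameke h could go back to *k or *h; Hivasar k could go back to *k or *g — the one source consistent with every daughter is *k.
This points to *kogenbo. Verify forward in each daughter:
Kameke: *kogenbo
  kogenbo → hogenbo   [unconditioned shift]
  hogenbo → hogembo   [nasal place assimilation]
  hogembo (rule 3 does not apply)
  giving Kameke hogembo.
Hivasar: *kogenbo
  kogenbo → kokenbo   [unconditioned shift]
  kokenbo → kokinbo   [vowel merger]
  kokinbo (rule 3 does not apply)
  giving Hivasar kokinbo.
Only *kogenbo yields all of Kameke hogembo, Hivasar kokinbo.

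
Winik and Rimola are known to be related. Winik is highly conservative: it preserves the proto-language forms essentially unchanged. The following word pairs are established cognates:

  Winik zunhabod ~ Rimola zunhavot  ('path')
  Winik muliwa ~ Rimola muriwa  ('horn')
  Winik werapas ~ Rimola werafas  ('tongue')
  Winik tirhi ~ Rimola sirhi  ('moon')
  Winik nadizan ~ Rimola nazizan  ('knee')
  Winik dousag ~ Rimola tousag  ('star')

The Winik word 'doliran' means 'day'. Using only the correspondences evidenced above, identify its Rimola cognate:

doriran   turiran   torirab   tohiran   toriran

dousag ~ tousag — Winik d corresponds to Rimola t word-initially before a back vowel.
muliwa ~ muriwa — Winik l corresponds to Rimola r between vowels (before a front vowel).
Applying these to Winik 'doliran':
  doliran → toliran   (d→t word-initially before a back vowel)
  toliran → toriran   (l→r between vowels (before a front vowel))
So the Rimola cognate is 'toriran'.

toriran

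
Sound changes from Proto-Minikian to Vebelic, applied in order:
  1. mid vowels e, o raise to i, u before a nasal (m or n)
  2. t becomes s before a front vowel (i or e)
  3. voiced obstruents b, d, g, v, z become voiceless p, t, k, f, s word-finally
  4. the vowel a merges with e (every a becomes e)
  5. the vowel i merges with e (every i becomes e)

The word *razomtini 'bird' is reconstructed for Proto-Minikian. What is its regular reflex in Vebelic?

Vebelic: start from *razomtini.
  rule 1 (pre-nasal raising): razomtini → razumtini
  rule 2 (palatalisation): razumtini → razumsini
  rule 3: no change — razumsini
  rule 4 (vowel merger): razumsini → rezumsini
  rule 5 (vowel merger): rezumsini → rezumsene
  ⇒ Vebelic rezumsene

rezumsene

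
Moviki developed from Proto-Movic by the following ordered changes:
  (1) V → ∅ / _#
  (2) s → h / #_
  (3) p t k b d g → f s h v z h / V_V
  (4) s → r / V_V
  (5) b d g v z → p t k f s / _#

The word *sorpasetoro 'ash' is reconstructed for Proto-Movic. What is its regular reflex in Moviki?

horpareror

Moviki: *sorpasetoro
  sorpasetoro → sorpasetor   [apocope]
  sorpasetor → horpasetor   [debuccalisation]
  horpasetor → horpasesor   [intervocalic lenition]
  horpasesor → horpareror   [rhotacism]
  horpareror (rule 5 does not apply)
  giving Moviki horpareror.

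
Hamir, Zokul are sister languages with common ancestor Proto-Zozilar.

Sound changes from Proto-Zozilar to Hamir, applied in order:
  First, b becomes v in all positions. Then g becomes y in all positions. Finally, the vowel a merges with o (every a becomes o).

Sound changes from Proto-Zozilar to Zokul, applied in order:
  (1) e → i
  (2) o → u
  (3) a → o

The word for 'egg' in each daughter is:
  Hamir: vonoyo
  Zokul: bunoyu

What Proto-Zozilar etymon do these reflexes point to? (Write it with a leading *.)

*bonayo

Position 1: Hamir has v, Zokul has b. Zokul preserves b here (none of its changes turn any other segment into b), so the proto-segment is *b.
Position 4: Hamir has o, Zokul has o. In Zokul, o can only continue *a, so the proto-segment is *a.
This points to *bonayo. Verify forward in each daughter:
Hamir: *bonayo > vonayo > vonoyo  (by unconditioned shift, vowel merger)
Zokul: *bonayo > bunayu > bunoyu  (by vowel merger, vowel merger)
No other proto-form is consistent with every reflex, so the reconstruction is *bonayo.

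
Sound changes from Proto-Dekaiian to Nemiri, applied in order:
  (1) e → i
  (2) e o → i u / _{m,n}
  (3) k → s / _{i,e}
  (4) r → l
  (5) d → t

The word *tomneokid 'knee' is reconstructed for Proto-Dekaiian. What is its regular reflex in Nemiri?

tumniosit

Nemiri: *tomneokid
  tomneokid → tomniokid   [vowel merger]
  tomniokid → tumniokid   [pre-nasal raising]
  tumniokid → tumniosid   [palatalisation]
  tumniosid (rule 4 does not apply)
  tumniosid → tumniosit   [unconditioned shift]
  giving Nemiri tumniosit.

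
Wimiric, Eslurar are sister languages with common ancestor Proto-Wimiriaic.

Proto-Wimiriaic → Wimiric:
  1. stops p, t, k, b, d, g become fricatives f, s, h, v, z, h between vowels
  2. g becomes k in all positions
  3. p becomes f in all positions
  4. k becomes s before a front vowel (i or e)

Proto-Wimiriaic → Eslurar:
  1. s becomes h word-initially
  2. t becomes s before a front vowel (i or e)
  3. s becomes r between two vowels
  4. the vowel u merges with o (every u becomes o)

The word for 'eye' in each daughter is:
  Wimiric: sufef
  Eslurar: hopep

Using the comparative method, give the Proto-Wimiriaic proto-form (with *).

Position 5: Wimiric has f, Eslurar has p. Eslurar preserves p here (none of its changes turn any other segment into p), so the proto-segment is *p.
Position 1: Wimiric has s, Eslurar has h. Taking the neighbouring segments as reconstructed: Wimiric s can only go back to *s; Eslurar h could go back to *s or *h — the one source consistent with every daughter is *s.
Position 3: Wimiric has f, Eslurar has p. Eslurar preserves p here (none of its changes turn any other segment into p), so the proto-segment is *p.
This points to *supep. Verify forward in each daughter:
Wimiric: *supep
  supep → sufep   [intervocalic lenition]
  sufep (rule 2 does not apply)
  sufep → sufef   [unconditioned shift]
  sufef (rule 4 does not apply)
  giving Wimiric sufef.
Eslurar: *supep
  supep → hupep   [debuccalisation]
  hupep (rule 2 does not apply)
  hupep (rule 3 does not apply)
  hupep → hopep   [vowel merger]
  giving Eslurar hopep.
No other proto-form is consistent with every reflex, so the reconstruction is *supep.

*supep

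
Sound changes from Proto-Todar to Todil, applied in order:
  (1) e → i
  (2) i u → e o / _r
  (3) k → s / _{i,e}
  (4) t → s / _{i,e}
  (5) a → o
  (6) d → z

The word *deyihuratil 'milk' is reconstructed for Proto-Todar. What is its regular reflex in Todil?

Todil: start from *deyihuratil.
  rule 1 (vowel merger): deyihuratil → diyihuratil
  rule 2 (pre-rhotic lowering): diyihuratil → diyihoratil
  rule 3: no change — diyihoratil
  rule 4 (palatalisation): diyihoratil → diyihorasil
  rule 5 (vowel merger): diyihorasil → diyihorosil
  rule 6 (unconditioned shift): diyihorosil → ziyihorosil
  ⇒ Todil ziyihorosil

ziyihorosil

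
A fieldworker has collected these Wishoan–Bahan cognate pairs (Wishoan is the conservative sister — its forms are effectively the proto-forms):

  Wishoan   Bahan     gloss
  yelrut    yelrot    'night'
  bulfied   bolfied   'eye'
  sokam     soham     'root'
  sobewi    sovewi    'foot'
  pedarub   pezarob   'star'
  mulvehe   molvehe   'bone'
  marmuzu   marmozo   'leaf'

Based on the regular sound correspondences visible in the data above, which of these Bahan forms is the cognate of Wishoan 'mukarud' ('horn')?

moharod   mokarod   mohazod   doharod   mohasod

yelrut ~ yelrot, bulfied ~ bolfied — Wishoan u corresponds to Bahan o after a consonant, before a consonant other than r, m, n, p, b, f, v.
sokam ~ soham — Wishoan k corresponds to Bahan h between vowels (before a back vowel).
Applying these to Wishoan 'mukarud':
  mukarud → mokarud   (u→o after a consonant, before a consonant other than r, m, n, p, b, f, v)
  mokarud → moharud   (k→h between vowels (before a back vowel))
  moharud → moharod   (u→o after a consonant, before a consonant other than r, m, n, p, b, f, v)
So the Bahan cognate is 'moharod'.

moharod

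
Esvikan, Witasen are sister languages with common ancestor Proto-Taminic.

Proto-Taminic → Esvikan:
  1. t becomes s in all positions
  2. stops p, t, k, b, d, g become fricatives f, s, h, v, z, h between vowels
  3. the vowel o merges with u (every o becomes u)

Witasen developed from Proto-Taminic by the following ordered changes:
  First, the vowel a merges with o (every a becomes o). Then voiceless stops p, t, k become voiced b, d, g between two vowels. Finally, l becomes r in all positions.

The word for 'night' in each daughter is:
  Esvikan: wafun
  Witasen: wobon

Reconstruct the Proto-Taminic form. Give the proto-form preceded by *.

*wapon

Position 4: Esvikan has u, Witasen has o. Taking the neighbouring segments as reconstructed: Esvikan u could go back to *o or *u; Witasen o could go back to *a or *o — the one source consistent with every daughter is *o.
Position 2: Esvikan has a, Witasen has o. Esvikan preserves a here (none of its changes turn any other segment into a), so the proto-segment is *a.
Verify the candidate proto-form against each daughter:
Esvikan: *wapon > wafon > wafun  (by intervocalic lenition, vowel merger)
Witasen: *wapon > wopon > wobon  (by vowel merger, intervocalic voicing)
No other proto-form is consistent with every reflex, so the reconstruction is *wapon.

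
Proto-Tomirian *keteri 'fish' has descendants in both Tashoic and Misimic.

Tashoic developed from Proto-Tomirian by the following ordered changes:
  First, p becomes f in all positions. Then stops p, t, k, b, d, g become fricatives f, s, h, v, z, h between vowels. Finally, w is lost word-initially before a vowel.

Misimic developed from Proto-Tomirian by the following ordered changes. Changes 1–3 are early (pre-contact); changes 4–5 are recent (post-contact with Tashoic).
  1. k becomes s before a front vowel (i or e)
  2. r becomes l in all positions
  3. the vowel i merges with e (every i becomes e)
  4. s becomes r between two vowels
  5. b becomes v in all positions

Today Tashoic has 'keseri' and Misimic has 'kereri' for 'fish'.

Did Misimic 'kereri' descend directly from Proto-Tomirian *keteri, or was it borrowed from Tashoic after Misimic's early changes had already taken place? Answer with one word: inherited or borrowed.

borrowed

If inherited, *keteri would pass through all of Misimic's changes:
Misimic: *keteri > seteri > seteli > setele  (by palatalisation, unconditioned shift, vowel merger)
If borrowed from Tashoic 'keseri' after the early changes, it would undergo only the recent ones:
  rule 4 (rhotacism): keseri → kereri
  rule 5 (unconditioned shift): no change (kereri)
  ⇒ as a loan: kereri
Misimic 'kereri' matches the loan outcome 'kereri', not the inherited 'setele' — it skipped the early Misimic changes, so it was borrowed from Tashoic.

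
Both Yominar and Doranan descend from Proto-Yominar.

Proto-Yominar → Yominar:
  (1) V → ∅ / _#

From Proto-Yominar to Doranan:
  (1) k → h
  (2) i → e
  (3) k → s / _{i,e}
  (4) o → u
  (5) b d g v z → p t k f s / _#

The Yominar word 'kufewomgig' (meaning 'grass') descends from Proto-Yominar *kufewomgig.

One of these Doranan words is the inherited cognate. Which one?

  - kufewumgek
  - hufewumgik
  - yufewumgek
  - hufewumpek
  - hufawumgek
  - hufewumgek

Doranan: *kufewomgig > hufewomgig > hufewomgeg > hufewumgeg > hufewumgek  (by unconditioned shift, vowel merger, vowel merger, final devoicing)
Only 'hufewumgek' matches the regular Doranan development of *kufewomgig.

hufewumgek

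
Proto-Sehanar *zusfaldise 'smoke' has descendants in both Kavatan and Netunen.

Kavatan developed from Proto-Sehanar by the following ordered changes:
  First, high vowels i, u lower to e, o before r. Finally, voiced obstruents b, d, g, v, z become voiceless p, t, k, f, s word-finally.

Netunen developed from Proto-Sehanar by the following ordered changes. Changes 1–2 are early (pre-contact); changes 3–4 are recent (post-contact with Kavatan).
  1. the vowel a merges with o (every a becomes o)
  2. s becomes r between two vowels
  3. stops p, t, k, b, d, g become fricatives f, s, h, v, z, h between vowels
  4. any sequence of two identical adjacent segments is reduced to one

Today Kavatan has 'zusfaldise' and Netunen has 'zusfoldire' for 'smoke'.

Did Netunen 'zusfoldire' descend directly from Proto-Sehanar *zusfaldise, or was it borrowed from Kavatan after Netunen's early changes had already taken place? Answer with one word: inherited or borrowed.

If inherited, *zusfaldise would pass through all of Netunen's changes:
Netunen: start from *zusfaldise.
  rule 1 (vowel merger): zusfaldise → zusfoldise
  rule 2 (rhotacism): zusfoldise → zusfoldire
  rule 3: no change — zusfoldire
  rule 4: no change — zusfoldire
  ⇒ Netunen zusfoldire
If borrowed from Kavatan 'zusfaldise' after the early changes, it would undergo only the recent ones:
  rule 3 (intervocalic lenition): no change (zusfaldise)
  rule 4 (degemination): no change (zusfaldise)
  ⇒ as a loan: zusfaldise
Netunen 'zusfoldire' matches the inherited outcome exactly, so it is an inherited cognate, not a loan.

inherited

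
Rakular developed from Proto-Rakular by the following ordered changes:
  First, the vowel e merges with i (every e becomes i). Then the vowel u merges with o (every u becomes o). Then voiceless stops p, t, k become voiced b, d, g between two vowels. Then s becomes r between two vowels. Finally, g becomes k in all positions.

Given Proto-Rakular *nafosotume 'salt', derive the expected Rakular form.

naforodomi

Rakular: *nafosotume > nafosotumi > nafosotomi > nafosodomi > naforodomi  (by vowel merger, vowel merger, intervocalic voicing, rhotacism)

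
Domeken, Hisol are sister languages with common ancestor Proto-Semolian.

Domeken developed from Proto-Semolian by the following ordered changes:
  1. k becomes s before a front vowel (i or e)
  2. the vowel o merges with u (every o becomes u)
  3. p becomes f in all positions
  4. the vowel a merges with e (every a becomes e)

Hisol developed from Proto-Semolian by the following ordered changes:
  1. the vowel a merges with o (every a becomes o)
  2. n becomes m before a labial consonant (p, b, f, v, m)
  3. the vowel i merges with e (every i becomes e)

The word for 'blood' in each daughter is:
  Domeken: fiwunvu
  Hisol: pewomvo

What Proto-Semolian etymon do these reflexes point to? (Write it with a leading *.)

*piwonvo

Position 2: Domeken has i, Hisol has e. Domeken preserves i here (none of its changes turn any other segment into i), so the proto-segment is *i.
Position 5: Domeken has n, Hisol has m. Domeken preserves n here (none of its changes turn any other segment into n), so the proto-segment is *n.
Position 7: Domeken has u, Hisol has o. Taking the neighbouring segments as reconstructed: Domeken u could go back to *o or *u; Hisol o could go back to *a or *o — the one source consistent with every daughter is *o.
This points to *piwonvo. Verify forward in each daughter:
Domeken: *piwonvo
  piwonvo (rule 1 does not apply)
  piwonvo → piwunvu   [vowel merger]
  piwunvu → fiwunvu   [unconditioned shift]
  fiwunvu (rule 4 does not apply)
  giving Domeken fiwunvu.
Hisol: start from *piwonvo.
  rule 1: no change — piwonvo
  rule 2 (nasal place assimilation): piwonvo → piwomvo
  rule 3 (vowel merger): piwomvo → pewomvo
  ⇒ Hisol pewomvo
Only *piwonvo yields all of Domeken fiwunvu, Hisol pewomvo.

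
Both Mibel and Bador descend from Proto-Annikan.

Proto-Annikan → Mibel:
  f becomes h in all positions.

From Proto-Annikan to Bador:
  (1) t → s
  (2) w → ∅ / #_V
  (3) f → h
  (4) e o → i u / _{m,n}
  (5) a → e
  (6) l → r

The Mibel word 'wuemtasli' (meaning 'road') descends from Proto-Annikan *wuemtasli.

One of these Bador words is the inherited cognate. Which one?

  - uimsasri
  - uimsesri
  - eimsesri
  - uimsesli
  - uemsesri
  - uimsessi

Bador: *wuemtasli
  wuemtasli → wuemsasli   [unconditioned shift]
  wuemsasli → uemsasli   [glide loss]
  uemsasli (rule 3 does not apply)
  uemsasli → uimsasli   [pre-nasal raising]
  uimsasli → uimsesli   [vowel merger]
  uimsesli → uimsesri   [unconditioned shift]
  giving Bador uimsesri.
Among the options, 'uimsesri' alone shows every Bador change applied in order.

uimsesri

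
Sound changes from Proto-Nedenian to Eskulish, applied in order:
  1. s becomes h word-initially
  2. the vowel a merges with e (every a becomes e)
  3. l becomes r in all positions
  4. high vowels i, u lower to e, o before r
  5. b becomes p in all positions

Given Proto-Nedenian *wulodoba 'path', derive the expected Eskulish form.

Eskulish: start from *wulodoba.
  rule 1: no change — wulodoba
  rule 2 (vowel merger): wulodoba → wulodobe
  rule 3 (unconditioned shift): wulodobe → wurodobe
  rule 4 (pre-rhotic lowering): wurodobe → worodobe
  rule 5 (unconditioned shift): worodobe → worodope
  ⇒ Eskulish worodope

worodope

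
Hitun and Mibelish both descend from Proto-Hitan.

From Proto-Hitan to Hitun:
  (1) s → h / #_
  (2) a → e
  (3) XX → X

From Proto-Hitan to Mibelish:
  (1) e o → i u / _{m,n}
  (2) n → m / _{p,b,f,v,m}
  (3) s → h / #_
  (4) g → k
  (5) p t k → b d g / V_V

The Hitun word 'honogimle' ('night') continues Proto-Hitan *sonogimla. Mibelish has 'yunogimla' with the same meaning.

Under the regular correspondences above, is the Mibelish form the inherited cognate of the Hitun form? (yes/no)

no

Derive the expected Mibelish reflex of *sonogimla:
Mibelish: start from *sonogimla.
  rule 1 (pre-nasal raising): sonogimla → sunogimla
  rule 2: no change — sunogimla
  rule 3 (debuccalisation): sunogimla → hunogimla
  rule 4 (unconditioned shift): hunogimla → hunokimla
  rule 5 (intervocalic voicing): hunokimla → hunogimla
  ⇒ Mibelish hunogimla
The regular Mibelish reflex would be 'hunogimla', but the attested form is 'yunogimla'. The correspondence is irregular, so they are not cognates (the Mibelish form has a different source).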